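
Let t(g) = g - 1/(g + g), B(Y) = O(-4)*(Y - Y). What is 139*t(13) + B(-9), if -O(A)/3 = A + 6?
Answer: 46843/26 ≈ 1801.7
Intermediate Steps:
O(A) = -18 - 3*A (O(A) = -3*(A + 6) = -3*(6 + A) = -18 - 3*A)
B(Y) = 0 (B(Y) = (-18 - 3*(-4))*(Y - Y) = (-18 + 12)*0 = -6*0 = 0)
t(g) = g - 1/(2*g)
139*t(13) + B(-9) = 139*(13 - ½/13) + 0 = 139*(13 - ½*1/13) + 0 = 139*(13 - 1/26) + 0 = 139*(337/26) + 0 = 46843/26 + 0 = 46843/26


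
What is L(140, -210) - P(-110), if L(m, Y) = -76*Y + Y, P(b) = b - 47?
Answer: 15907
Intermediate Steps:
P(b) = -47 + b
L(m, Y) = -75*Y
L(140, -210) - P(-110) = -75*(-210) - (-47 - 110) = 15750 - 1*(-157) = 15750 + 157 = 15907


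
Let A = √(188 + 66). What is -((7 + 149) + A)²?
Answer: -(156 + √254)² ≈ -29562.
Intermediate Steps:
A = √254 ≈ 15.937
-((7 + 149) + A)² = -((7 + 149) + √254)² = -(156 + √254)²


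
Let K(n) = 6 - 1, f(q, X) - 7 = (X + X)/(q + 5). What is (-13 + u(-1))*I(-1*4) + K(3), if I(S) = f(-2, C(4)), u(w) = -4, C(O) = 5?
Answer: -512/3 ≈ -170.67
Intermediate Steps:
f(q, X) = 7 + 2*X/(5 + q) (f(q, X) = 7 + (X + X)/(q + 5) = 7 + (2*X)/(5 + q) = 7 + 2*X/(5 + q))
K(n) = 5
I(S) = 31/3 (I(S) = (35 + 2*5 + 7*(-2))/(5 - 2) = (35 + 10 - 14)/3 = (⅓)*31 = 31/3)
(-13 + u(-1))*I(-1*4) + K(3) = (-13 - 4)*(31/3) + 5 = -17*31/3 + 5 = -527/3 + 5 = -512/3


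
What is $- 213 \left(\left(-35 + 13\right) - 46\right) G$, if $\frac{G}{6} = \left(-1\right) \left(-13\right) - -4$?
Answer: $1477368$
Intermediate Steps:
$G = 102$ ($G = 6 \left(\left(-1\right) \left(-13\right) - -4\right) = 6 \left(13 + 4\right) = 6 \cdot 17 = 102$)
$- 213 \left(\left(-35 + 13\right) - 46\right) G = - 213 \left(\left(-35 + 13\right) - 46\right) 102 = - 213 \left(-22 - 46\right) 102 = \left(-213\right) \left(-68\right) 102 = 14484 \cdot 102 = 1477368$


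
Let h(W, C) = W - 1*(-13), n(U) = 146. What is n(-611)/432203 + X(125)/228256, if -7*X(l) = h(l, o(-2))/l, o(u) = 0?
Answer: 14550029993/43160655986000 ≈ 0.00033711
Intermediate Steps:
h(W, C) = 13 + W (h(W, C) = W + 13 = 13 + W)
X(l) = -(13 + l)/(7*l)
n(-611)/432203 + X(125)/228256 = 146/432203 + ((⅐)*(-13 - 1*125)/125)/228256 = 146*(1/432203) + ((⅐)*(1/125)*(-13 - 125))*(1/228256) = 146/432203 + ((⅐)*(1/125)*(-138))*(1/228256) = 146/432203 - 138/875*1/228256 = 146/432203 - 69/99862000 = 14550029993/43160655986000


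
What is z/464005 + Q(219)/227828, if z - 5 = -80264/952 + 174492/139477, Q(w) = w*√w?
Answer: -1295619378/7701445020815 + 219*√219/227828 ≈ 0.014057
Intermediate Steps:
Q(w) = w^(3/2)
z = -1295619378/16597763 (z = 5 + (-80264/952 + 174492/139477) = 5 + (-80264*1/952 + 174492*(1/139477)) = 5 + (-10033/119 + 174492/139477) = 5 - 1378608193/16597763 = -1295619378/16597763 ≈ -78.060)
z/464005 + Q(219)/227828 = -1295619378/16597763/464005 + 219^(3/2)/227828 = -1295619378/16597763*1/464005 + (219*√219)*(1/227828) = -1295619378/7701445020815 + 219*√219/227828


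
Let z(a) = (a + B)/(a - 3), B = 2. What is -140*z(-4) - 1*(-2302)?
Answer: 2262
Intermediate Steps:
z(a) = (2 + a)/(-3 + a) (z(a) = (a + 2)/(a - 3) = (2 + a)/(-3 + a))
-140*z(-4) - 1*(-2302) = -140*(2 - 4)/(-3 - 4) - 1*(-2302) = -140*(-2)/(-7) + 2302 = -(-20)*(-2) + 2302 = -140*2/7 + 2302 = -40 + 2302 = 2262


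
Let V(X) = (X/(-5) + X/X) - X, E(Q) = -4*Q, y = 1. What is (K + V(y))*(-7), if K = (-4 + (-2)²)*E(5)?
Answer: 7/5 ≈ 1.4000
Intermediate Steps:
K = 0 (K = (-4 + (-2)²)*(-4*5) = (-4 + 4)*(-20) = 0*(-20) = 0)
V(X) = 1 - 6*X/5 (V(X) = (X*(-⅕) + 1) - X = (-X/5 + 1) - X = (1 - X/5) - X = 1 - 6*X/5)
(K + V(y))*(-7) = (0 + (1 - 6/5*1))*(-7) = (0 + (1 - 6/5))*(-7) = (0 - ⅕)*(-7) = -⅕*(-7) = 7/5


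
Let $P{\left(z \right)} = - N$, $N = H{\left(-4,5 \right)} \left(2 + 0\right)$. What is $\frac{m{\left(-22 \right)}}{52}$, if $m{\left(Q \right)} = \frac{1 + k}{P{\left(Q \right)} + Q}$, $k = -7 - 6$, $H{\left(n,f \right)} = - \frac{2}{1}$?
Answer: $\frac{1}{78} \approx 0.012821$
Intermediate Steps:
$H{\left(n,f \right)} = -2$ ($H{\left(n,f \right)} = \left(-2\right) 1 = -2$)
$N = -4$ ($N = - 2 \left(2 + 0\right) = \left(-2\right) 2 = -4$)
$k = -13$ ($k = -7 - 6 = -13$)
$P{\left(z \right)} = 4$ ($P{\left(z \right)} = \left(-1\right) \left(-4\right) = 4$)
$m{\left(Q \right)} = - \frac{12}{4 + Q}$ ($m{\left(Q \right)} = \frac{1 - 13}{4 + Q} = - \frac{12}{4 + Q}$)
$\frac{m{\left(-22 \right)}}{52} = \frac{\left(-12\right) \frac{1}{4 - 22}}{52} = - \frac{12}{-18} \cdot \frac{1}{52} = \left(-12\right) \left(- \frac{1}{18}\right) \frac{1}{52} = \frac{2}{3} \cdot \frac{1}{52} = \frac{1}{78}$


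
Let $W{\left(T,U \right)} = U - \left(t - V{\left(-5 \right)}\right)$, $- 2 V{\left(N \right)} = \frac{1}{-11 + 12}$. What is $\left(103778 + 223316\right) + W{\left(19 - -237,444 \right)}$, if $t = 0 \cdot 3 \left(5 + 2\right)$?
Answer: $\frac{655075}{2} \approx 3.2754 \cdot 10^{5}$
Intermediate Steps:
$V{\left(N \right)} = - \frac{1}{2}$ ($V{\left(N \right)} = - \frac{1}{2 \left(-11 + 12\right)} = - \frac{1}{2 \cdot 1} = \left(- \frac{1}{2}\right) 1 = - \frac{1}{2}$)
$t = 0$ ($t = 0 \cdot 7 = 0$)
$W{\left(T,U \right)} = - \frac{1}{2} + U$ ($W{\left(T,U \right)} = U - \frac{1}{2} = - \frac{1}{2} + U$)
$\left(103778 + 223316\right) + W{\left(19 - -237,444 \right)} = \left(103778 + 223316\right) + \left(- \frac{1}{2} + 444\right) = 327094 + \frac{887}{2} = \frac{655075}{2}$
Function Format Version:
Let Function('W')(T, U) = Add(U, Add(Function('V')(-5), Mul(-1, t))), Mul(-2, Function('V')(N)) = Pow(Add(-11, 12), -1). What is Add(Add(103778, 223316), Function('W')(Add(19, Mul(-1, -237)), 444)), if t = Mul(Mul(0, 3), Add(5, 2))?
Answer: Rational(655075, 2) ≈ 3.2754e+5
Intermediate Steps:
Function('V')(N) = Rational(-1, 2) (Function('V')(N) = Mul(Rational(-1, 2), Pow(Add(-11, 12), -1)) = Mul(Rational(-1, 2), Pow(1, -1)) = Mul(Rational(-1, 2), 1) = Rational(-1, 2))
t = 0 (t = Mul(0, 7) = 0)
Function('W')(T, U) = Add(Rational(-1, 2), U) (Function('W')(T, U) = Add(U, Add(Rational(-1, 2), Mul(-1, 0))) = Add(U, Add(Rational(-1, 2), 0)) = Add(U, Rational(-1, 2)) = Add(Rational(-1, 2), U))
Add(Add(103778, 223316), Function('W')(Add(19, Mul(-1, -237)), 444)) = Add(Add(103778, 223316), Add(Rational(-1, 2), 444)) = Add(327094, Rational(887, 2)) = Rational(655075, 2)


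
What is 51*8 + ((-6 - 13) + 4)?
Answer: 393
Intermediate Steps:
51*8 + ((-6 - 13) + 4) = 408 + (-19 + 4) = 408 - 15 = 393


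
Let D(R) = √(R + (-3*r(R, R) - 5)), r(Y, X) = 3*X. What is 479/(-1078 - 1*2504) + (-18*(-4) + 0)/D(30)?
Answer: -479/3582 - 72*I*√5/35 ≈ -0.13372 - 4.5999*I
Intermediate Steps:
D(R) = √(-5 - 8*R) (D(R) = √(R + (-9*R - 5)) = √(R + (-5 - 9*R)) = √(-5 - 8*R))
479/(-1078 - 1*2504) + (-18*(-4) + 0)/D(30) = 479/(-1078 - 1*2504) + (-18*(-4) + 0)/(√(-5 - 8*30)) = 479/(-1078 - 2504) + (72 + 0)/(√(-5 - 240)) = 479/(-3582) + 72/(√(-245)) = 479*(-1/3582) + 72/((7*I*√5)) = -479/3582 + 72*(-I*√5/35) = -479/3582 - 72*I*√5/35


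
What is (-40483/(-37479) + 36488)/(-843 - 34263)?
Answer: -1367574235/1315737774 ≈ -1.0394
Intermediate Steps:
(-40483/(-37479) + 36488)/(-843 - 34263) = (-40483*(-1/37479) + 36488)/(-35106) = (40483/37479 + 36488)*(-1/35106) = (1367574235/37479)*(-1/35106) = -1367574235/1315737774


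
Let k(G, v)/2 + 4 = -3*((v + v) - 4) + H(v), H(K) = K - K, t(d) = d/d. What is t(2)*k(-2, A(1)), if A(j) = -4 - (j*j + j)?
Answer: 88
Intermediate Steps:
t(d) = 1
A(j) = -4 - j - j**2 (A(j) = -4 - (j**2 + j) = -4 - (j + j**2) = -4 + (-j - j**2) = -4 - j - j**2)
H(K) = 0
k(G, v) = 16 - 12*v (k(G, v) = -8 + 2*(-3*((v + v) - 4) + 0) = -8 + 2*(-3*(2*v - 4) + 0) = -8 + 2*(-3*(-4 + 2*v) + 0) = -8 + 2*((12 - 6*v) + 0) = -8 + 2*(12 - 6*v) = -8 + (24 - 12*v) = 16 - 12*v)
t(2)*k(-2, A(1)) = 1*(16 - 12*(-4 - 1*1 - 1*1**2)) = 1*(16 - 12*(-4 - 1 - 1*1)) = 1*(16 - 12*(-4 - 1 - 1)) = 1*(16 - 12*(-6)) = 1*(16 + 72) = 1*88 = 88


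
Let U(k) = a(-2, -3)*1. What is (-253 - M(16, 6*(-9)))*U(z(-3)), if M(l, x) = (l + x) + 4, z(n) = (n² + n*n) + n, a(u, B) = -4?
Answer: 876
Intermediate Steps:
z(n) = n + 2*n² (z(n) = (n² + n²) + n = 2*n² + n = n + 2*n²)
U(k) = -4 (U(k) = -4*1 = -4)
M(l, x) = 4 + l + x
(-253 - M(16, 6*(-9)))*U(z(-3)) = (-253 - (4 + 16 + 6*(-9)))*(-4) = (-253 - (4 + 16 - 54))*(-4) = (-253 - 1*(-34))*(-4) = (-253 + 34)*(-4) = -219*(-4) = 876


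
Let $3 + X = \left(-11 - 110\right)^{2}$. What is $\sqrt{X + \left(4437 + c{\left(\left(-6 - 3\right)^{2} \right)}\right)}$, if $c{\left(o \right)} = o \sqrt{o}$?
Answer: $2 \sqrt{4951} \approx 140.73$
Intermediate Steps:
$c{\left(o \right)} = o^{\frac{3}{2}}$
$X = 14638$ ($X = -3 + \left(-11 - 110\right)^{2} = -3 + \left(-121\right)^{2} = -3 + 14641 = 14638$)
$\sqrt{X + \left(4437 + c{\left(\left(-6 - 3\right)^{2} \right)}\right)} = \sqrt{14638 + \left(4437 + \left(\left(-6 - 3\right)^{2}\right)^{\frac{3}{2}}\right)} = \sqrt{14638 + \left(4437 + \left(\left(-9\right)^{2}\right)^{\frac{3}{2}}\right)} = \sqrt{14638 + \left(4437 + 81^{\frac{3}{2}}\right)} = \sqrt{14638 + \left(4437 + 729\right)} = \sqrt{14638 + 5166} = \sqrt{19804} = 2 \sqrt{4951}$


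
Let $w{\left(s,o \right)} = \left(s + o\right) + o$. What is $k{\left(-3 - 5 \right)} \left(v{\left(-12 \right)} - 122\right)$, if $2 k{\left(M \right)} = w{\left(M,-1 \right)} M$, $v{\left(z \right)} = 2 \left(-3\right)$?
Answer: $-5120$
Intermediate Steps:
$v{\left(z \right)} = -6$
$w{\left(s,o \right)} = s + 2 o$ ($w{\left(s,o \right)} = \left(o + s\right) + o = s + 2 o$)
$k{\left(M \right)} = \frac{M \left(-2 + M\right)}{2}$ ($k{\left(M \right)} = \frac{\left(M + 2 \left(-1\right)\right) M}{2} = \frac{\left(M - 2\right) M}{2} = \frac{\left(-2 + M\right) M}{2} = \frac{M \left(-2 + M\right)}{2}$)
$k{\left(-3 - 5 \right)} \left(v{\left(-12 \right)} - 122\right) = \frac{\left(-3 - 5\right) \left(-2 - 8\right)}{2} \left(-6 - 122\right) = \frac{1}{2} \left(-8\right) \left(-2 - 8\right) \left(-128\right) = \frac{1}{2} \left(-8\right) \left(-10\right) \left(-128\right) = 40 \left(-128\right) = -5120$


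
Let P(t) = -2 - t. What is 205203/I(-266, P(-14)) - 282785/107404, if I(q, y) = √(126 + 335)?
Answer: -282785/107404 + 205203*√461/461 ≈ 9554.6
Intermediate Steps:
I(q, y) = √461
205203/I(-266, P(-14)) - 282785/107404 = 205203/(√461) - 282785/107404 = 205203*(√461/461) - 282785*1/107404 = 205203*√461/461 - 282785/107404 = -282785/107404 + 205203*√461/461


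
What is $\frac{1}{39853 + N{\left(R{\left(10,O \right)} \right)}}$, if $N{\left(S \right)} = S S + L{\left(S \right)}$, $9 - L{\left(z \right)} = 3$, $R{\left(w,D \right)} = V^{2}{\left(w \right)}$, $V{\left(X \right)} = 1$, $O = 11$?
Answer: $\frac{1}{39860} \approx 2.5088 \cdot 10^{-5}$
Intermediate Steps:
$R{\left(w,D \right)} = 1$ ($R{\left(w,D \right)} = 1^{2} = 1$)
$L{\left(z \right)} = 6$ ($L{\left(z \right)} = 9 - 3 = 6$)
$N{\left(S \right)} = 6 + S^{2}$ ($N{\left(S \right)} = S S + 6 = S^{2} + 6 = 6 + S^{2}$)
$\frac{1}{39853 + N{\left(R{\left(10,O \right)} \right)}} = \frac{1}{39853 + \left(6 + 1^{2}\right)} = \frac{1}{39853 + \left(6 + 1\right)} = \frac{1}{39853 + 7} = \frac{1}{39860}$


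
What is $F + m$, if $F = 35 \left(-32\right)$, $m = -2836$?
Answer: $-3956$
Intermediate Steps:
$F = -1120$
$F + m = -1120 - 2836 = -3956$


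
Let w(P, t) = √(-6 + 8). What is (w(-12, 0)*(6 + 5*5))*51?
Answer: 1581*√2 ≈ 2235.9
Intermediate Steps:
w(P, t) = √2
(w(-12, 0)*(6 + 5*5))*51 = (√2*(6 + 5*5))*51 = (√2*(6 + 25))*51 = (√2*31)*51 = (31*√2)*51 = 1581*√2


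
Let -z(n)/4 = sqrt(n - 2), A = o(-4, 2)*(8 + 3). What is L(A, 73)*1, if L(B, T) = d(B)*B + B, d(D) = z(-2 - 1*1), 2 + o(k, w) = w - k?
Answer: 44 - 176*I*sqrt(5) ≈ 44.0 - 393.55*I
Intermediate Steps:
o(k, w) = -2 + w - k (o(k, w) = -2 + (w - k) = -2 + w - k)
A = 44 (A = (-2 + 2 - 1*(-4))*(8 + 3) = (-2 + 2 + 4)*11 = 4*11 = 44)
z(n) = -4*sqrt(-2 + n) (z(n) = -4*sqrt(n - 2) = -4*sqrt(-2 + n))
d(D) = -4*I*sqrt(5) (d(D) = -4*sqrt(-2 + (-2 - 1*1)) = -4*sqrt(-2 + (-2 - 1)) = -4*sqrt(-2 - 3) = -4*I*sqrt(5))
L(B, T) = B - 4*I*B*sqrt(5) (L(B, T) = (-4*I*sqrt(5))*B + B = -4*I*B*sqrt(5) + B = B - 4*I*B*sqrt(5))
L(A, 73)*1 = (44*(1 - 4*I*sqrt(5)))*1 = (44 - 176*I*sqrt(5))*1 = 44 - 176*I*sqrt(5)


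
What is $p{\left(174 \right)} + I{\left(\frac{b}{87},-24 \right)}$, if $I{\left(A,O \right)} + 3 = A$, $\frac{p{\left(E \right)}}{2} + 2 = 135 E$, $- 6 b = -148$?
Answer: $\frac{12260027}{261} \approx 46973.0$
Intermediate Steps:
$b = \frac{74}{3}$ ($b = \left(- \frac{1}{6}\right) \left(-148\right) = \frac{74}{3} \approx 24.667$)
$p{\left(E \right)} = -4 + 270 E$ ($p{\left(E \right)} = -4 + 2 \cdot 135 E = -4 + 270 E$)
$I{\left(A,O \right)} = -3 + A$
$p{\left(174 \right)} + I{\left(\frac{b}{87},-24 \right)} = \left(-4 + 270 \cdot 174\right) - \left(3 - \frac{74}{3 \cdot 87}\right) = \left(-4 + 46980\right) + \left(-3 + \frac{74}{3} \cdot \frac{1}{87}\right) = 46976 + \left(-3 + \frac{74}{261}\right) = 46976 - \frac{709}{261} = \frac{12260027}{261}$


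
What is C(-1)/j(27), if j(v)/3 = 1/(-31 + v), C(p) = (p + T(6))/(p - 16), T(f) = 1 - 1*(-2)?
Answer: 8/51 ≈ 0.15686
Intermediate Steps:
T(f) = 3 (T(f) = 1 + 2 = 3)
C(p) = (3 + p)/(-16 + p) (C(p) = (p + 3)/(p - 16) = (3 + p)/(-16 + p))
j(v) = 3/(-31 + v)
C(-1)/j(27) = ((3 - 1)/(-16 - 1))/((3/(-31 + 27))) = (2/(-17))/((3/(-4))) = (-1/17*2)/((3*(-¼))) = -2/(17*(-¾)) = -2/17*(-4/3) = 8/51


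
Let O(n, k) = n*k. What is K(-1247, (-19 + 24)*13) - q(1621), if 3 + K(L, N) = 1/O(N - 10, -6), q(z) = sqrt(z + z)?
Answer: -991/330 - sqrt(3242) ≈ -59.942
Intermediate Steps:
O(n, k) = k*n
q(z) = sqrt(2)*sqrt(z) (q(z) = sqrt(2*z) = sqrt(2)*sqrt(z))
K(L, N) = -3 + 1/(60 - 6*N) (K(L, N) = -3 + 1/(-6*(N - 10)) = -3 + 1/(-6*(-10 + N)) = -3 + 1/(60 - 6*N))
K(-1247, (-19 + 24)*13) - q(1621) = (-179 + 18*((-19 + 24)*13))/(6*(10 - (-19 + 24)*13)) - sqrt(2)*sqrt(1621) = (-179 + 18*(5*13))/(6*(10 - 5*13)) - sqrt(3242) = (-179 + 18*65)/(6*(10 - 1*65)) - sqrt(3242) = (-179 + 1170)/(6*(10 - 65)) - sqrt(3242) = (1/6)*991/(-55) - sqrt(3242) = (1/6)*(-1/55)*991 - sqrt(3242) = -991/330 - sqrt(3242)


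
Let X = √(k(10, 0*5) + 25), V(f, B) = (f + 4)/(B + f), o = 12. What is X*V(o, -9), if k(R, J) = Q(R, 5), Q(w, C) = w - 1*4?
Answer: 16*√31/3 ≈ 29.695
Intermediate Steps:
Q(w, C) = -4 + w (Q(w, C) = w - 4 = -4 + w)
k(R, J) = -4 + R
V(f, B) = (4 + f)/(B + f)
X = √31 (X = √((-4 + 10) + 25) = √(6 + 25) = √31 ≈ 5.5678)
X*V(o, -9) = √31*((4 + 12)/(-9 + 12)) = √31*(16/3) = 16*√31/3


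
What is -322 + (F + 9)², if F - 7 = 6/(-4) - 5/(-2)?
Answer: -33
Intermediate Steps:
F = 8 (F = 7 + (6/(-4) - 5/(-2)) = 7 + (6*(-¼) - 5*(-½)) = 7 + (-3/2 + 5/2) = 7 + 1 = 8)
-322 + (F + 9)² = -322 + (8 + 9)² = -322 + 17² = -322 + 289 = -33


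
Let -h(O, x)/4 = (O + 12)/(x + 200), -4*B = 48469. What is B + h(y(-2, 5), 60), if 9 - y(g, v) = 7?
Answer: -3150541/260 ≈ -12117.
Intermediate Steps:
y(g, v) = 2 (y(g, v) = 9 - 1*7 = 9 - 7 = 2)
B = -48469/4 (B = -¼*48469 = -48469/4 ≈ -12117.)
h(O, x) = -4*(12 + O)/(200 + x) (h(O, x) = -4*(O + 12)/(x + 200) = -4*(12 + O)/(200 + x))
B + h(y(-2, 5), 60) = -48469/4 + 4*(-12 - 1*2)/(200 + 60) = -48469/4 + 4*(-12 - 2)/260 = -48469/4 + 4*(1/260)*(-14) = -48469/4 - 14/65 = -3150541/260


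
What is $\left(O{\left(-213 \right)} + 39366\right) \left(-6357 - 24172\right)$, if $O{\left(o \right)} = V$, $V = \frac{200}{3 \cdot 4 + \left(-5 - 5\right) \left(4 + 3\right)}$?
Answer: $- \frac{34849280906}{29} \approx -1.2017 \cdot 10^{9}$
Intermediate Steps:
$V = - \frac{100}{29}$ ($V = \frac{200}{12 - 70} = \frac{200}{-58} = 200 \left(- \frac{1}{58}\right) = - \frac{100}{29} \approx -3.4483$)
$O{\left(o \right)} = - \frac{100}{29}$
$\left(O{\left(-213 \right)} + 39366\right) \left(-6357 - 24172\right) = \left(- \frac{100}{29} + 39366\right) \left(-6357 - 24172\right) = \frac{1141514}{29} \left(-30529\right) = - \frac{34849280906}{29}$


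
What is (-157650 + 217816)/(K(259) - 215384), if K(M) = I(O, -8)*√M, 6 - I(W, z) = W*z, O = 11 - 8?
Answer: -3239698436/11597508589 - 451245*√259/11597508589 ≈ -0.27997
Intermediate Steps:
O = 3
I(W, z) = 6 - W*z
K(M) = 30*√M (K(M) = (6 - 1*3*(-8))*√M = (6 + 24)*√M = 30*√M)
(-157650 + 217816)/(K(259) - 215384) = (-157650 + 217816)/(30*√259 - 215384) = 60166/(-215384 + 30*√259)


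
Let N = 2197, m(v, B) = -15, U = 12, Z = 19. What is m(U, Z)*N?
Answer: -32955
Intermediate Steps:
m(U, Z)*N = -15*2197 = -32955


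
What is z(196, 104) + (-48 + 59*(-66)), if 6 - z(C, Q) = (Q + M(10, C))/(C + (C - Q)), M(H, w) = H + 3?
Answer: -125965/32 ≈ -3936.4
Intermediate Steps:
M(H, w) = 3 + H
z(C, Q) = 6 - (13 + Q)/(-Q + 2*C) (z(C, Q) = 6 - (Q + (3 + 10))/(C + (C - Q)) = 6 - (Q + 13)/(-Q + 2*C) = 6 - (13 + Q)/(-Q + 2*C))
z(196, 104) + (-48 + 59*(-66)) = (-13 - 7*104 + 12*196)/(-1*104 + 2*196) + (-48 + 59*(-66)) = (-13 - 728 + 2352)/(-104 + 392) + (-48 - 3894) = 1611/288 - 3942 = (1/288)*1611 - 3942 = 179/32 - 3942 = -125965/32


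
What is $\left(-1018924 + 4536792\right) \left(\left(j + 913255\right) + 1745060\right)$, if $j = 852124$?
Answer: $12349261024052$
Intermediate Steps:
$\left(-1018924 + 4536792\right) \left(\left(j + 913255\right) + 1745060\right) = \left(-1018924 + 4536792\right) \left(\left(852124 + 913255\right) + 1745060\right) = 3517868 \left(1765379 + 1745060\right) = 3517868 \cdot 3510439 = 12349261024052$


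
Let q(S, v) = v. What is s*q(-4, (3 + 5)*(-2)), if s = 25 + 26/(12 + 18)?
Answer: -6208/15 ≈ -413.87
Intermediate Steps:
s = 388/15 (s = 25 + 26/30 = 25 + 26*(1/30) = 25 + 13/15 = 388/15 ≈ 25.867)
s*q(-4, (3 + 5)*(-2)) = 388*((3 + 5)*(-2))/15 = 388*(8*(-2))/15 = (388/15)*(-16) = -6208/15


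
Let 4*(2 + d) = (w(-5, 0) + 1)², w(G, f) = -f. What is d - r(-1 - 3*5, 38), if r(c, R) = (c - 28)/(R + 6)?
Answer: -¾ ≈ -0.75000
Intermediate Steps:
r(c, R) = (-28 + c)/(6 + R)
d = -7/4 (d = -2 + (-1*0 + 1)²/4 = -2 + (0 + 1)²/4 = -2 + (¼)*1² = -2 + (¼)*1 = -2 + ¼ = -7/4 ≈ -1.7500)
d - r(-1 - 3*5, 38) = -7/4 - (-28 + (-1 - 3*5))/(6 + 38) = -7/4 - (-28 + (-1 - 15))/44 = -7/4 - (-28 - 16)/44 = -7/4 - (-44)/44 = -7/4 - 1*(-1) = -7/4 + 1 = -¾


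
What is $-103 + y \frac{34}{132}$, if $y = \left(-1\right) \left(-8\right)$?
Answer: $- \frac{3331}{33} \approx -100.94$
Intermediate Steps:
$y = 8$
$-103 + y \frac{34}{132} = -103 + 8 \cdot \frac{34}{132} = -103 + 8 \cdot 34 \cdot \frac{1}{132} = -103 + 8 \cdot \frac{17}{66} = -103 + \frac{68}{33} = - \frac{3331}{33}$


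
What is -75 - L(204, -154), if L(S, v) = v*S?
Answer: 31341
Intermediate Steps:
L(S, v) = S*v
-75 - L(204, -154) = -75 - 204*(-154) = -75 - 1*(-31416) = -75 + 31416 = 31341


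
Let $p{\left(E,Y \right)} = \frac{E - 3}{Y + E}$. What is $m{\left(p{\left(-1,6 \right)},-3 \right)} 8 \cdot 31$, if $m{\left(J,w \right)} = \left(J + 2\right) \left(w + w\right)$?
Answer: $- \frac{8928}{5} \approx -1785.6$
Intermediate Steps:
$p{\left(E,Y \right)} = \frac{-3 + E}{E + Y}$
$m{\left(J,w \right)} = 2 w \left(2 + J\right)$ ($m{\left(J,w \right)} = \left(2 + J\right) 2 w = 2 w \left(2 + J\right)$)
$m{\left(p{\left(-1,6 \right)},-3 \right)} 8 \cdot 31 = 2 \left(-3\right) \left(2 + \frac{-3 - 1}{-1 + 6}\right) 8 \cdot 31 = 2 \left(-3\right) \left(2 + \frac{1}{5} \left(-4\right)\right) 8 \cdot 31 = 2 \left(-3\right) \left(2 - \frac{4}{5}\right) 8 \cdot 31 = 2 \left(-3\right) \frac{6}{5} \cdot 8 \cdot 31 = \left(- \frac{36}{5}\right) 8 \cdot 31 = \left(- \frac{288}{5}\right) 31 = - \frac{8928}{5}$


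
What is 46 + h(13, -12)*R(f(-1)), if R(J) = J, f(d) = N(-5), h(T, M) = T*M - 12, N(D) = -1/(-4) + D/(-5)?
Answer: -164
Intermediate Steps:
N(D) = ¼ - D/5 (N(D) = -1*(-¼) + D*(-⅕) = ¼ - D/5)
h(T, M) = -12 + M*T (h(T, M) = M*T - 12 = -12 + M*T)
f(d) = 5/4 (f(d) = ¼ - ⅕*(-5) = ¼ + 1 = 5/4)
46 + h(13, -12)*R(f(-1)) = 46 + (-12 - 12*13)*(5/4) = 46 + (-12 - 156)*(5/4) = 46 - 168*5/4 = 46 - 210 = -164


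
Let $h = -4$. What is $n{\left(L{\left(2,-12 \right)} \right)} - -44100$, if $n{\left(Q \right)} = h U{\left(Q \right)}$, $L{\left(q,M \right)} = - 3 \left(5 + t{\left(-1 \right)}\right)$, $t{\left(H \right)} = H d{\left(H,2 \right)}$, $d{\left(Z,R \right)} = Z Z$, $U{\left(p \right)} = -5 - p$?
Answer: $44072$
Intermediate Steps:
$d{\left(Z,R \right)} = Z^{2}$
$t{\left(H \right)} = H^{3}$ ($t{\left(H \right)} = H H^{2} = H^{3}$)
$L{\left(q,M \right)} = -12$ ($L{\left(q,M \right)} = - 3 \left(5 + \left(-1\right)^{3}\right) = - 3 \left(5 - 1\right) = \left(-3\right) 4 = -12$)
$n{\left(Q \right)} = 20 + 4 Q$ ($n{\left(Q \right)} = - 4 \left(-5 - Q\right) = 20 + 4 Q$)
$n{\left(L{\left(2,-12 \right)} \right)} - -44100 = \left(20 + 4 \left(-12\right)\right) - -44100 = \left(20 - 48\right) + 44100 = -28 + 44100 = 44072$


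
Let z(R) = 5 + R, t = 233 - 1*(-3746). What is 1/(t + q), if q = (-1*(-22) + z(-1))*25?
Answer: 1/4629 ≈ 0.00021603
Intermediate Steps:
t = 3979 (t = 233 + 3746 = 3979)
q = 650 (q = (-1*(-22) + (5 - 1))*25 = (22 + 4)*25 = 26*25 = 650)
1/(t + q) = 1/(3979 + 650) = 1/4629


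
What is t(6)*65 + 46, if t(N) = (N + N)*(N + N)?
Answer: 9406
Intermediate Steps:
t(N) = 4*N² (t(N) = (2*N)*(2*N) = 4*N²)
t(6)*65 + 46 = (4*6²)*65 + 46 = (4*36)*65 + 46 = 144*65 + 46 = 9360 + 46 = 9406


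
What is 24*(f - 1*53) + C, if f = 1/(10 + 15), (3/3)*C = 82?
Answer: -29726/25 ≈ -1189.0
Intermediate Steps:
C = 82
f = 1/25 ≈ 0.040000
24*(f - 1*53) + C = 24*(1/25 - 1*53) + 82 = 24*(1/25 - 53) + 82 = 24*(-1324/25) + 82 = -31776/25 + 82 = -29726/25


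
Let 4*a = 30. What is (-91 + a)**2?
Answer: 27889/4 ≈ 6972.3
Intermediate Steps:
a = 15/2 (a = (1/4)*30 = 15/2 ≈ 7.5000)
(-91 + a)**2 = (-91 + 15/2)**2 = (-167/2)**2 = 27889/4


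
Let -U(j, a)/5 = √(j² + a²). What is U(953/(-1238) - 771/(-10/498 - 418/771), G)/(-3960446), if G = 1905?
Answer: 5*√1214074823113031077981/58802064550964 ≈ 0.0029628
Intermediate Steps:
U(j, a) = -5*√(a² + j²) (U(j, a) = -5*√(j² + a²) = -5*√(a² + j²))
U(953/(-1238) - 771/(-10/498 - 418/771), G)/(-3960446) = -5*√(1905² + (953/(-1238) - 771/(-10/498 - 418/771))²)/(-3960446) = -5*√(3629025 + (953*(-1/1238) - 771/(-10*1/498 - 418*1/771))²)*(-1/3960446) = -5*√(3629025 + (-953/1238 - 771/(-5/249 - 418/771))²)*(-1/3960446) = -5*√(3629025 + (-953/1238 - 771/(-11993/21331))²)*(-1/3960446) = -5*√(3629025 + (-953/1238 - 771*(-21331/11993))²)*(-1/3960446) = -5*√(3629025 + (-953/1238 + 16446201/11993)²)*(-1/3960446) = -5*√(3629025 + (20348967509/14847334)²)*(-1/3960446) = -5*√(3629025 + 414080478682337665081/220443326907556)*(-1/3960446) = -5*√1214074823113031077981/14847334*(-1/3960446) = 5*√1214074823113031077981/58802064550964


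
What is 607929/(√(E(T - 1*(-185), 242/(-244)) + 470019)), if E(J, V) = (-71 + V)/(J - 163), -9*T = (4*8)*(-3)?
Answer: 2837002*√342790769715/1873173605 ≈ 886.74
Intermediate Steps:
T = 32/3 (T = -4*8*(-3)/9 = -32*(-3)/9 = -⅑*(-96) = 32/3 ≈ 10.667)
E(J, V) = (-71 + V)/(-163 + J)
607929/(√(E(T - 1*(-185), 242/(-244)) + 470019)) = 607929/(√((-71 + 242/(-244))/(-163 + (32/3 - 1*(-185))) + 470019)) = 607929/(√((-71 + 242*(-1/244))/(-163 + (32/3 + 185)) + 470019)) = 607929/(√((-71 - 121/122)/(-163 + 587/3) + 470019)) = 607929/(√(-8783/122/(98/3) + 470019)) = 607929/(√((3/98)*(-8783/122) + 470019)) = 607929/(√(-26349/11956 + 470019)) = 607929/(√(5619520815/11956)) = 607929/((√342790769715/854)) = 607929*(14*√342790769715/5619520815) = 2837002*√342790769715/1873173605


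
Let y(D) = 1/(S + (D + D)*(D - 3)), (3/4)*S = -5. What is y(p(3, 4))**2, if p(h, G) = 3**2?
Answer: 9/92416 ≈ 9.7386e-5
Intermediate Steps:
S = -20/3 (S = (4/3)*(-5) = -20/3 ≈ -6.6667)
p(h, G) = 9
y(D) = 1/(-20/3 + 2*D*(-3 + D)) (y(D) = 1/(-20/3 + (D + D)*(D - 3)) = 1/(-20/3 + (2*D)*(-3 + D)) = 1/(-20/3 + 2*D*(-3 + D)))
y(p(3, 4))**2 = (3/(2*(-10 - 9*9 + 3*9**2)))**2 = (3/(2*(-10 - 81 + 3*81)))**2 = (3/(2*(-10 - 81 + 243)))**2 = ((3/2)/152)**2 = ((3/2)*(1/152))**2 = (3/304)**2 = 9/92416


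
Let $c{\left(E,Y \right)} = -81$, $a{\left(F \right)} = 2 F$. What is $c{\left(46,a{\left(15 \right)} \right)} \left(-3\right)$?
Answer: $243$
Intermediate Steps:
$c{\left(46,a{\left(15 \right)} \right)} \left(-3\right) = \left(-81\right) \left(-3\right) = 243$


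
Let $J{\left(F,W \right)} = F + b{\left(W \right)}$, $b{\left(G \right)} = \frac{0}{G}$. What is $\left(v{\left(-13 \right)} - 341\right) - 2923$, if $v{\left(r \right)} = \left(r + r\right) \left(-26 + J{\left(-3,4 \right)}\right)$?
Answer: $-2510$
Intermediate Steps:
$b{\left(G \right)} = 0$
$J{\left(F,W \right)} = F$ ($J{\left(F,W \right)} = F + 0 = F$)
$v{\left(r \right)} = - 58 r$ ($v{\left(r \right)} = \left(r + r\right) \left(-26 - 3\right) = 2 r \left(-29\right) = - 58 r$)
$\left(v{\left(-13 \right)} - 341\right) - 2923 = \left(\left(-58\right) \left(-13\right) - 341\right) - 2923 = \left(754 - 341\right) - 2923 = 413 - 2923 = -2510$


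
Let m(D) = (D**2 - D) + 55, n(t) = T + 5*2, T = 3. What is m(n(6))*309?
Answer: 65199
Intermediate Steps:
n(t) = 13 (n(t) = 3 + 5*2 = 3 + 10 = 13)
m(D) = 55 + D**2 - D
m(n(6))*309 = (55 + 13**2 - 1*13)*309 = (55 + 169 - 13)*309 = 211*309 = 65199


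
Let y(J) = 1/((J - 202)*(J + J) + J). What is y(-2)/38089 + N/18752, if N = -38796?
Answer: -150356058533/72674421424 ≈ -2.0689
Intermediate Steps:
y(J) = 1/(J + 2*J*(-202 + J)) (y(J) = 1/((-202 + J)*(2*J) + J) = 1/(2*J*(-202 + J) + J) = 1/(J + 2*J*(-202 + J)))
y(-2)/38089 + N/18752 = (1/((-2)*(-403 + 2*(-2))))/38089 - 38796/18752 = -1/(2*(-403 - 4))*(1/38089) - 38796*1/18752 = -½/(-407)*(1/38089) - 9699/4688 = -½*(-1/407)*(1/38089) - 9699/4688 = (1/814)*(1/38089) - 9699/4688 = 1/31004446 - 9699/4688 = -150356058533/72674421424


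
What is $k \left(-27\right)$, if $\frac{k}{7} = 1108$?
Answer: $-209412$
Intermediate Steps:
$k = 7756$ ($k = 7 \cdot 1108 = 7756$)
$k \left(-27\right) = 7756 \left(-27\right) = -209412$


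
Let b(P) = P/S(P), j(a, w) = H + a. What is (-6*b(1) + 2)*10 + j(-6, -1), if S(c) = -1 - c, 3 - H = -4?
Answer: 51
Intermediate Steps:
H = 7 (H = 3 - 1*(-4) = 3 + 4 = 7)
j(a, w) = 7 + a
b(P) = P/(-1 - P)
(-6*b(1) + 2)*10 + j(-6, -1) = (-(-6)/(1 + 1) + 2)*10 + (7 - 6) = (-(-6)/2 + 2)*10 + 1 = (-6*(-½) + 2)*10 + 1 = (3 + 2)*10 + 1 = 5*10 + 1 = 50 + 1 = 51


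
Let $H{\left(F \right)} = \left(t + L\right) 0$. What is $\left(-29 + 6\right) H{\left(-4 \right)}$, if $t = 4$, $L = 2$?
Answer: $0$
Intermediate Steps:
$H{\left(F \right)} = 0$ ($H{\left(F \right)} = \left(4 + 2\right) 0 = 6 \cdot 0 = 0$)
$\left(-29 + 6\right) H{\left(-4 \right)} = \left(-29 + 6\right) 0 = \left(-23\right) 0 = 0$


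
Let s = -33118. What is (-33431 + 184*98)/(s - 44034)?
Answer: 15399/77152 ≈ 0.19959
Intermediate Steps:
(-33431 + 184*98)/(s - 44034) = (-33431 + 184*98)/(-33118 - 44034) = (-33431 + 18032)/(-77152) = -15399*(-1/77152) = 15399/77152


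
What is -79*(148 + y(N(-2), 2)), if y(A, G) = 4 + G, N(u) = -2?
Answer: -12166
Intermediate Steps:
-79*(148 + y(N(-2), 2)) = -79*(148 + (4 + 2)) = -79*(148 + 6) = -79*154 = -12166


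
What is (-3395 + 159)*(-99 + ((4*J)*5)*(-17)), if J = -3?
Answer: -2980356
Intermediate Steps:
(-3395 + 159)*(-99 + ((4*J)*5)*(-17)) = (-3395 + 159)*(-99 + ((4*(-3))*5)*(-17)) = -3236*(-99 - 12*5*(-17)) = -3236*(-99 - 60*(-17)) = -3236*(-99 + 1020) = -3236*921 = -2980356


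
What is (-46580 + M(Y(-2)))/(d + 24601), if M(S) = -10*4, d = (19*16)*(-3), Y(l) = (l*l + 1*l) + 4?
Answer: -46620/23689 ≈ -1.9680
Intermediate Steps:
Y(l) = 4 + l + l² (Y(l) = (l² + l) + 4 = (l + l²) + 4 = 4 + l + l²)
d = -912 (d = 304*(-3) = -912)
M(S) = -40
(-46580 + M(Y(-2)))/(d + 24601) = (-46580 - 40)/(-912 + 24601) = -46620/23689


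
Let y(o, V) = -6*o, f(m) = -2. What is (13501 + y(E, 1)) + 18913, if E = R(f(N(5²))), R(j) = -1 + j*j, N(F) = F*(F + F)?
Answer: 32396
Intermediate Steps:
N(F) = 2*F² (N(F) = F*(2*F) = 2*F²)
R(j) = -1 + j²
E = 3 (E = -1 + (-2)² = -1 + 4 = 3)
(13501 + y(E, 1)) + 18913 = (13501 - 6*3) + 18913 = (13501 - 18) + 18913 = 13483 + 18913 = 32396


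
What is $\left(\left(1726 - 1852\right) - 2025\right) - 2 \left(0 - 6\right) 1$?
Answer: $-25812$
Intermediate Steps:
$\left(\left(1726 - 1852\right) - 2025\right) - 2 \left(0 - 6\right) 1 = \left(-126 - 2025\right) - 2 \left(0 - 6\right) 1 = - 2151 \left(-2\right) \left(-6\right) 1 = - 2151 \cdot 12 \cdot 1 = \left(-2151\right) 12 = -25812$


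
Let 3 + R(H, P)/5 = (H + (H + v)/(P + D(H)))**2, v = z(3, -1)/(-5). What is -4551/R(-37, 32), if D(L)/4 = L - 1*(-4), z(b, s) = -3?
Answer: -18962500/27899927 ≈ -0.67966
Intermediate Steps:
v = 3/5 (v = -3/(-5) = -3*(-1/5) = 3/5 ≈ 0.60000)
D(L) = 16 + 4*L (D(L) = 4*(L - 1*(-4)) = 4*(L + 4) = 4*(4 + L) = 16 + 4*L)
R(H, P) = -15 + 5*(H + (3/5 + H)/(16 + P + 4*H))**2 (R(H, P) = -15 + 5*(H + (H + 3/5)/(P + (16 + 4*H)))**2 = -15 + 5*(H + (3/5 + H)/(16 + P + 4*H))**2)
-4551/R(-37, 32) = -4551/(-15 + (3 + 20*(-37)**2 + 85*(-37) + 5*(-37)*32)**2/(5*(16 + 32 + 4*(-37))**2)) = -4551/(-15 + (3 + 20*1369 - 3145 - 5920)**2/(5*(16 + 32 - 148)**2)) = -4551/(-15 + (1/5)*(3 + 27380 - 3145 - 5920)**2/(-100)**2) = -4551/(-15 + (1/5)*(1/10000)*18318**2) = -4551/(-15 + (1/5)*(1/10000)*335549124) = -4551/(-15 + 83887281/12500) = -4551/83699781/12500 = -4551*12500/83699781 = -18962500/27899927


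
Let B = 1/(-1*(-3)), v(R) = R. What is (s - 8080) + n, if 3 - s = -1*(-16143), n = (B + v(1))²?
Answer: -217964/9 ≈ -24218.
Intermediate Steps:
B = ⅓ (B = 1/3 = ⅓ ≈ 0.33333)
n = 16/9 (n = (⅓ + 1)² = (4/3)² = 16/9 ≈ 1.7778)
s = -16140 (s = 3 - (-1)*(-16143) = 3 - 1*16143 = 3 - 16143 = -16140)
(s - 8080) + n = (-16140 - 8080) + 16/9 = -24220 + 16/9 = -217964/9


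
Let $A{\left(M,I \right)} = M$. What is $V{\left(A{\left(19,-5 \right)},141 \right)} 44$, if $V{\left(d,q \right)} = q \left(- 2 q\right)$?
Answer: $-1749528$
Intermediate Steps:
$V{\left(d,q \right)} = - 2 q^{2}$
$V{\left(A{\left(19,-5 \right)},141 \right)} 44 = - 2 \cdot 141^{2} \cdot 44 = \left(-2\right) 19881 \cdot 44 = \left(-39762\right) 44 = -1749528$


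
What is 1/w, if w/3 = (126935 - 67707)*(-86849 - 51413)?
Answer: -1/24566945208 ≈ -4.0705e-11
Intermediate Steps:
w = -24566945208 (w = 3*((126935 - 67707)*(-86849 - 51413)) = 3*(59228*(-138262)) = 3*(-8188981736) = -24566945208)
1/w = 1/(-24566945208) = -1/24566945208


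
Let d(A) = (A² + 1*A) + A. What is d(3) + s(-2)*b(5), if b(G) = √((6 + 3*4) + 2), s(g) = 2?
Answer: 15 + 4*√5 ≈ 23.944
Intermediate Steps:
d(A) = A² + 2*A (d(A) = (A² + A) + A = (A + A²) + A = A² + 2*A)
b(G) = 2*√5 (b(G) = √((6 + 12) + 2) = √(18 + 2) = √20 = 2*√5)
d(3) + s(-2)*b(5) = 3*(2 + 3) + 2*(2*√5) = 3*5 + 4*√5 = 15 + 4*√5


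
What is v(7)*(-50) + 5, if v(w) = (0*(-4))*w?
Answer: 5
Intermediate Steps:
v(w) = 0 (v(w) = 0*w = 0)
v(7)*(-50) + 5 = 0*(-50) + 5 = 0 + 5 = 5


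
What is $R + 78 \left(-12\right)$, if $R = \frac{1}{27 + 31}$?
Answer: $- \frac{54287}{58} \approx -935.98$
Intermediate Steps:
$R = \frac{1}{58} \approx 0.017241$
$R + 78 \left(-12\right) = \frac{1}{58} + 78 \left(-12\right) = \frac{1}{58} - 936 = - \frac{54287}{58}$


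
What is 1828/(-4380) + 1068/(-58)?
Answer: -597983/31755 ≈ -18.831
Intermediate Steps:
1828/(-4380) + 1068/(-58) = 1828*(-1/4380) + 1068*(-1/58) = -457/1095 - 534/29 = -597983/31755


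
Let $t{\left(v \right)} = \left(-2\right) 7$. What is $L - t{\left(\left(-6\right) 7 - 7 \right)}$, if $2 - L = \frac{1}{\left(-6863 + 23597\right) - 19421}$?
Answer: $\frac{42993}{2687} \approx 16.0$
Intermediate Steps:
$L = \frac{5375}{2687}$ ($L = 2 - \frac{1}{\left(-6863 + 23597\right) - 19421} = 2 - \frac{1}{16734 - 19421} = 2 - \frac{1}{-2687} = 2 - - \frac{1}{2687} = 2 + \frac{1}{2687} = \frac{5375}{2687} \approx 2.0004$)
$t{\left(v \right)} = -14$
$L - t{\left(\left(-6\right) 7 - 7 \right)} = \frac{5375}{2687} - -14 = \frac{5375}{2687} + 14 = \frac{42993}{2687}$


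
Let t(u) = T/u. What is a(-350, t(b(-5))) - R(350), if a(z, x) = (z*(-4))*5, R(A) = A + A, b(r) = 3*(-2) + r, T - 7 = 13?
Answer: 6300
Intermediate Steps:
T = 20 (T = 7 + 13 = 20)
b(r) = -6 + r
R(A) = 2*A
t(u) = 20/u
a(z, x) = -20*z (a(z, x) = -4*z*5 = -20*z)
a(-350, t(b(-5))) - R(350) = -20*(-350) - 2*350 = 7000 - 1*700 = 7000 - 700 = 6300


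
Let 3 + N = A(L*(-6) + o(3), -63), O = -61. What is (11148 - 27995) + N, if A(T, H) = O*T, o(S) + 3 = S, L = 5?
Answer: -15020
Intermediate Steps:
o(S) = -3 + S
A(T, H) = -61*T
N = 1827 (N = -3 - 61*(5*(-6) + (-3 + 3)) = -3 - 61*(-30 + 0) = -3 - 61*(-30) = -3 + 1830 = 1827)
(11148 - 27995) + N = (11148 - 27995) + 1827 = -16847 + 1827 = -15020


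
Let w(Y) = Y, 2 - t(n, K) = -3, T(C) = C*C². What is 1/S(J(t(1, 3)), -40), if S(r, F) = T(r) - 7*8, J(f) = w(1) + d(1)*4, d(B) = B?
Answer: 1/69 ≈ 0.014493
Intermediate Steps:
T(C) = C³
t(n, K) = 5 (t(n, K) = 2 - 1*(-3) = 2 + 3 = 5)
J(f) = 5 (J(f) = 1 + 1*4 = 1 + 4 = 5)
S(r, F) = -56 + r³ (S(r, F) = r³ - 7*8 = r³ - 56 = -56 + r³)
1/S(J(t(1, 3)), -40) = 1/(-56 + 5³) = 1/(-56 + 125) = 1/69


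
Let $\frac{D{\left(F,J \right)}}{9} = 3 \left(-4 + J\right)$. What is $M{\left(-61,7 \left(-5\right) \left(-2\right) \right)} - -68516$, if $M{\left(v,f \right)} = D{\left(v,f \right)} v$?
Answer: $-40186$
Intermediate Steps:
$D{\left(F,J \right)} = -108 + 27 J$ ($D{\left(F,J \right)} = 9 \cdot 3 \left(-4 + J\right) = 9 \left(-12 + 3 J\right) = -108 + 27 J$)
$M{\left(v,f \right)} = v \left(-108 + 27 f\right)$ ($M{\left(v,f \right)} = \left(-108 + 27 f\right) v = v \left(-108 + 27 f\right)$)
$M{\left(-61,7 \left(-5\right) \left(-2\right) \right)} - -68516 = 27 \left(-61\right) \left(-4 + 7 \left(-5\right) \left(-2\right)\right) - -68516 = 27 \left(-61\right) \left(-4 - -70\right) + 68516 = 27 \left(-61\right) \left(-4 + 70\right) + 68516 = 27 \left(-61\right) 66 + 68516 = -108702 + 68516 = -40186$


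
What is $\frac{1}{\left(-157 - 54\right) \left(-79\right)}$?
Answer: $\frac{1}{16669} \approx 5.9992 \cdot 10^{-5}$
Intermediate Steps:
$\frac{1}{\left(-157 - 54\right) \left(-79\right)} = \frac{1}{\left(-211\right) \left(-79\right)} = \frac{1}{16669}$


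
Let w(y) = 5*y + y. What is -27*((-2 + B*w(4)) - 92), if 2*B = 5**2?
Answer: -5562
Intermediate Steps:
w(y) = 6*y
B = 25/2 (B = (1/2)*5**2 = (1/2)*25 = 25/2 ≈ 12.500)
-27*((-2 + B*w(4)) - 92) = -27*((-2 + 25*(6*4)/2) - 92) = -27*((-2 + (25/2)*24) - 92) = -27*((-2 + 300) - 92) = -27*(298 - 92) = -27*206 = -5562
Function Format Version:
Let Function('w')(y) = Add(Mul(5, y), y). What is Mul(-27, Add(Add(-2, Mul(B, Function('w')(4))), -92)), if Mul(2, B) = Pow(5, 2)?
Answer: -5562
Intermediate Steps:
Function('w')(y) = Mul(6, y)
B = Rational(25, 2) (B = Mul(Rational(1, 2), Pow(5, 2)) = Mul(Rational(1, 2), 25) = Rational(25, 2) ≈ 12.500)
Mul(-27, Add(Add(-2, Mul(B, Function('w')(4))), -92)) = Mul(-27, Add(Add(-2, Mul(Rational(25, 2), Mul(6, 4))), -92)) = Mul(-27, Add(Add(-2, Mul(Rational(25, 2), 24)), -92)) = Mul(-27, Add(Add(-2, 300), -92)) = Mul(-27, Add(298, -92)) = Mul(-27, 206) = -5562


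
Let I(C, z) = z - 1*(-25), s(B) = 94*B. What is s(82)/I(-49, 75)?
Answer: 1927/25 ≈ 77.080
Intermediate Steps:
I(C, z) = 25 + z (I(C, z) = z + 25 = 25 + z)
s(82)/I(-49, 75) = (94*82)/(25 + 75) = 7708/100 = 7708*(1/100) = 1927/25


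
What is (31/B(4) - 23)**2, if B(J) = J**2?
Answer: 113569/256 ≈ 443.63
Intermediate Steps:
(31/B(4) - 23)**2 = (31/(4**2) - 23)**2 = (31/16 - 23)**2 = (-337/16)**2 = 113569/256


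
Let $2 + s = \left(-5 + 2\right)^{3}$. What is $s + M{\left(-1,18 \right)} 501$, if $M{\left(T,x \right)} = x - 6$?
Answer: $5983$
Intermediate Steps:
$M{\left(T,x \right)} = -6 + x$
$s = -29$ ($s = -2 + \left(-5 + 2\right)^{3} = -2 + \left(-3\right)^{3} = -2 - 27 = -29$)
$s + M{\left(-1,18 \right)} 501 = -29 + \left(-6 + 18\right) 501 = -29 + 12 \cdot 501 = -29 + 6012 = 5983$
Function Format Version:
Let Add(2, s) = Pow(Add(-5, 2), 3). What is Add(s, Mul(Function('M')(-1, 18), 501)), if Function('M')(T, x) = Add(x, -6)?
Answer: 5983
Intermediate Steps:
Function('M')(T, x) = Add(-6, x)
s = -29 (s = Add(-2, Pow(Add(-5, 2), 3)) = Add(-2, Pow(-3, 3)) = Add(-2, -27) = -29)
Add(s, Mul(Function('M')(-1, 18), 501)) = Add(-29, Mul(Add(-6, 18), 501)) = Add(-29, Mul(12, 501)) = Add(-29, 6012) = 5983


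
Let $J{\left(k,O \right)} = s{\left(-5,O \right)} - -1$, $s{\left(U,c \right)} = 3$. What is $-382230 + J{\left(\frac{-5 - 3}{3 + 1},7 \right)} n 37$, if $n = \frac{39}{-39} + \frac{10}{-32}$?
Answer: $- \frac{1529697}{4} \approx -3.8242 \cdot 10^{5}$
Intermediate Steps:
$J{\left(k,O \right)} = 4$ ($J{\left(k,O \right)} = 3 - -1 = 3 + 1 = 4$)
$n = - \frac{21}{16}$ ($n = 39 \left(- \frac{1}{39}\right) + 10 \left(- \frac{1}{32}\right) = -1 - \frac{5}{16} = - \frac{21}{16} \approx -1.3125$)
$-382230 + J{\left(\frac{-5 - 3}{3 + 1},7 \right)} n 37 = -382230 + 4 \left(- \frac{21}{16}\right) 37 = -382230 - \frac{777}{4} = - \frac{1529697}{4}$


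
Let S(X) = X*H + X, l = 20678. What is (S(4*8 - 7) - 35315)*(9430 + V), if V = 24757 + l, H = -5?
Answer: -1943043975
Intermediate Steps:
V = 45435 (V = 24757 + 20678 = 45435)
S(X) = -4*X (S(X) = X*(-5) + X = -5*X + X = -4*X)
(S(4*8 - 7) - 35315)*(9430 + V) = (-4*(4*8 - 7) - 35315)*(9430 + 45435) = (-4*(32 - 7) - 35315)*54865 = (-4*25 - 35315)*54865 = (-100 - 35315)*54865 = -35415*54865 = -1943043975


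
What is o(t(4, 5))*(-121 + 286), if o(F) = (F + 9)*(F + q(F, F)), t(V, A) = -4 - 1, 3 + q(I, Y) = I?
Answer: -8580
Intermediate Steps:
q(I, Y) = -3 + I
t(V, A) = -5
o(F) = (-3 + 2*F)*(9 + F) (o(F) = (F + 9)*(F + (-3 + F)) = (9 + F)*(-3 + 2*F) = (-3 + 2*F)*(9 + F))
o(t(4, 5))*(-121 + 286) = (-27 + 2*(-5)**2 + 15*(-5))*(-121 + 286) = (-27 + 2*25 - 75)*165 = (-27 + 50 - 75)*165 = -52*165 = -8580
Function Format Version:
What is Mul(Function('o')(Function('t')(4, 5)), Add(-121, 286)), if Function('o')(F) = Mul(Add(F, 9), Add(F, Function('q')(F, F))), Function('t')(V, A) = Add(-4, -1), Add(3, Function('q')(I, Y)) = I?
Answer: -8580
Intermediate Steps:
Function('q')(I, Y) = Add(-3, I)
Function('t')(V, A) = -5
Function('o')(F) = Mul(Add(-3, Mul(2, F)), Add(9, F)) (Function('o')(F) = Mul(Add(F, 9), Add(F, Add(-3, F))) = Mul(Add(9, F), Add(-3, Mul(2, F))) = Mul(Add(-3, Mul(2, F)), Add(9, F)))
Mul(Function('o')(Function('t')(4, 5)), Add(-121, 286)) = Mul(Add(-27, Mul(2, Pow(-5, 2)), Mul(15, -5)), Add(-121, 286)) = Mul(Add(-27, Mul(2, 25), -75), 165) = Mul(Add(-27, 50, -75), 165) = Mul(-52, 165) = -8580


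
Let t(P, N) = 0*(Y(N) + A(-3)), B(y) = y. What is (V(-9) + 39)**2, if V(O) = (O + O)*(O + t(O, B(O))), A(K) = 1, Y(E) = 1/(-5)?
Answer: 40401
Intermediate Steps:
Y(E) = -1/5
t(P, N) = 0 (t(P, N) = 0*(-1/5 + 1) = 0*(4/5) = 0)
V(O) = 2*O**2 (V(O) = (O + O)*(O + 0) = (2*O)*O = 2*O**2)
(V(-9) + 39)**2 = (2*(-9)**2 + 39)**2 = (2*81 + 39)**2 = (162 + 39)**2 = 201**2 = 40401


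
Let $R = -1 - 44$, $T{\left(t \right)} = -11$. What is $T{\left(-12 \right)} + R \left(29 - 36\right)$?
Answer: $304$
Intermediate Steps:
$R = -45$ ($R = -1 - 44 = -45$)
$T{\left(-12 \right)} + R \left(29 - 36\right) = -11 - 45 \left(29 - 36\right) = -11 - -315 = -11 + 315 = 304$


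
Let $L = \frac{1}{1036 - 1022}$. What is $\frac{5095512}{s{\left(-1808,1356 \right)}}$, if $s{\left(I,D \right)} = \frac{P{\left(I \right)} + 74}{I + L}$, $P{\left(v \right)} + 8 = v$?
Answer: $\frac{2480240466}{469} \approx 5.2884 \cdot 10^{6}$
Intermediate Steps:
$L = \frac{1}{14} \approx 0.071429$
$P{\left(v \right)} = -8 + v$
$s{\left(I,D \right)} = \frac{66 + I}{\frac{1}{14} + I}$ ($s{\left(I,D \right)} = \frac{\left(-8 + I\right) + 74}{I + \frac{1}{14}} = \frac{66 + I}{\frac{1}{14} + I}$)
$\frac{5095512}{s{\left(-1808,1356 \right)}} = \frac{5095512}{14 \frac{1}{1 + 14 \left(-1808\right)} \left(66 - 1808\right)} = \frac{5095512}{14 \frac{1}{1 - 25312} \left(-1742\right)} = \frac{5095512}{14 \frac{1}{-25311} \left(-1742\right)} = \frac{5095512}{14 \left(- \frac{1}{25311}\right) \left(-1742\right)} = \frac{5095512}{\frac{1876}{1947}} = 5095512 \cdot \frac{1947}{1876} = \frac{2480240466}{469}$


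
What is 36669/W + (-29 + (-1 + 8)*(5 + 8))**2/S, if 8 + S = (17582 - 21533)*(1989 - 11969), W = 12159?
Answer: 17213583946/5707633197 ≈ 3.0159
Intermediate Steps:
S = 39430972 (S = -8 + (17582 - 21533)*(1989 - 11969) = -8 - 3951*(-9980) = -8 + 39430980 = 39430972)
36669/W + (-29 + (-1 + 8)*(5 + 8))**2/S = 36669/12159 + (-29 + (-1 + 8)*(5 + 8))**2/39430972 = 36669*(1/12159) + (-29 + 7*13)**2*(1/39430972) = 12223/4053 + (-29 + 91)**2*(1/39430972) = 12223/4053 + 62**2*(1/39430972) = 12223/4053 + 3844*(1/39430972) = 12223/4053 + 961/9857743 = 17213583946/5707633197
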